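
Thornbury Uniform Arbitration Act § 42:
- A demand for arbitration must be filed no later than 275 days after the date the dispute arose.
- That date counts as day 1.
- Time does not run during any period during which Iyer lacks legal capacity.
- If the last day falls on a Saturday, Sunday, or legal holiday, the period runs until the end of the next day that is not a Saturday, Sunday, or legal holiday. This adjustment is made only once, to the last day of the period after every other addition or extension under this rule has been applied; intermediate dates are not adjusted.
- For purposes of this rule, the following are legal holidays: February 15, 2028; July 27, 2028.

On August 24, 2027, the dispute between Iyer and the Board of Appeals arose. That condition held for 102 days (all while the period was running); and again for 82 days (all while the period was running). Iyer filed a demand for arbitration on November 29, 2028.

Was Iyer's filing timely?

Counting August 24, 2027 as day 1, day 275 is May 24, 2028.
Tolling adds 102 days: May 24, 2028 + 102 days = September 3, 2028.
Tolling adds 82 days: September 3, 2028 + 82 days = November 24, 2028.
November 24, 2028 is a Friday and not a legal holiday, so no extension applies.
The deadline is November 24, 2028; the filing on November 29, 2028 is after that date.

No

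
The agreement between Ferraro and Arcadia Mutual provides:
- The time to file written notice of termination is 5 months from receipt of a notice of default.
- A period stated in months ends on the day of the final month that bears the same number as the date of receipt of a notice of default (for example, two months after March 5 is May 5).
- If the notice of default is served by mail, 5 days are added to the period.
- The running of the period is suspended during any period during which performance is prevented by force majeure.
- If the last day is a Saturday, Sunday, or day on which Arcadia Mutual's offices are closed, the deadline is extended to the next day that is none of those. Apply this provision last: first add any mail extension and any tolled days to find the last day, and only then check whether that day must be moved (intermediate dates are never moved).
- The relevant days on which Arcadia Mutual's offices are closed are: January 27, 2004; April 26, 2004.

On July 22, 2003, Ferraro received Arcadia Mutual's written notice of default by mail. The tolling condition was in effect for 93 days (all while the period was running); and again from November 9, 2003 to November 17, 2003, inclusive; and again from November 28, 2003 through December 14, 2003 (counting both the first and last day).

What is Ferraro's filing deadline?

5 months after July 22, 2003 is December 22, 2003.
Service was by mail, adding 5 days: December 22, 2003 + 5 days = December 27, 2003.
Tolling adds 93 days: December 27, 2003 + 93 days = March 29, 2004.
From November 9, 2003 through November 17, 2003 inclusive is 9 days; tolling adds 9 days: March 29, 2004 + 9 days = April 7, 2004.
From November 28, 2003 through December 14, 2003 inclusive is 17 days; tolling adds 17 days: April 7, 2004 + 17 days = April 24, 2004.
April 24, 2004 is Saturday; April 25, 2004 is Sunday; April 26, 2004 is a listed holiday. The next qualifying day is April 27, 2004.

April 27, 2004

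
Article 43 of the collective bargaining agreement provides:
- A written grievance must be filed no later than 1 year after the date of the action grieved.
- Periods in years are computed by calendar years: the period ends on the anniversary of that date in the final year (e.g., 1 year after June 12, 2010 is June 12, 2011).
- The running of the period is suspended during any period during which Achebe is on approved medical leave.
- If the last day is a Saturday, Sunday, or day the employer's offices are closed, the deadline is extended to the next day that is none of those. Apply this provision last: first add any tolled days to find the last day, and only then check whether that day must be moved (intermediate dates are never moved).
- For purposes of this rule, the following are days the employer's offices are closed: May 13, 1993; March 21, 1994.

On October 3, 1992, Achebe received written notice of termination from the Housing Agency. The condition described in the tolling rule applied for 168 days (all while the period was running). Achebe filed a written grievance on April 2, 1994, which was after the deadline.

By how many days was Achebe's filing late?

1 year after October 3, 1992 is October 3, 1993.
Tolling adds 168 days: October 3, 1993 + 168 days = March 20, 1994.
March 20, 1994 is Sunday; March 21, 1994 is a listed holiday. The next qualifying day is March 22, 1994.
The deadline is March 22, 1994; from March 22, 1994 to April 2, 1994 is 11 days.

11 days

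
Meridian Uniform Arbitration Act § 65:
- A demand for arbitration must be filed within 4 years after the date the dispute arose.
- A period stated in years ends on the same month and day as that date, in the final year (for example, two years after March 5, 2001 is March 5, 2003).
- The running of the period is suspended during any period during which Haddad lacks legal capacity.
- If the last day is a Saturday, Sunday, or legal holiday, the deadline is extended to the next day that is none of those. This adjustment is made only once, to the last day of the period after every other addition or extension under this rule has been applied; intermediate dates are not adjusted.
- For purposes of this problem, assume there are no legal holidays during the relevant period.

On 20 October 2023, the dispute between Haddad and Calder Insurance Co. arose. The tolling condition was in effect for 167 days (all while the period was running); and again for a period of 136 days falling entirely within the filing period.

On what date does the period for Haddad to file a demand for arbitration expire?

4 years after 20 October 2023 is October 20, 2027.
Tolling adds 167 days: October 20, 2027 + 167 days = April 4, 2028.
Tolling adds 136 days: April 4, 2028 + 136 days = August 18, 2028.
August 18, 2028 is a Friday and not a legal holiday, so no extension applies.

August 18, 2028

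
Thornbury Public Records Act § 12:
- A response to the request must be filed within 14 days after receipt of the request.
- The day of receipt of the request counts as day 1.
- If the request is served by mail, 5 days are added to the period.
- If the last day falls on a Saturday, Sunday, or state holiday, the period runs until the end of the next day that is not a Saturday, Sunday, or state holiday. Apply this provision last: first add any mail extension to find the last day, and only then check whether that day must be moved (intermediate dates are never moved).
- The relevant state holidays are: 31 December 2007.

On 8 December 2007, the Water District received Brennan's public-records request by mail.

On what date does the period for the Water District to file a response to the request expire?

December 26, 2007

Counting 8 December 2007 as day 1, day 14 is December 21, 2007.
Service was by mail, adding 5 days: December 21, 2007 + 5 days = December 26, 2007.
December 26, 2007 is a Wednesday and not a state holiday, so no extension applies.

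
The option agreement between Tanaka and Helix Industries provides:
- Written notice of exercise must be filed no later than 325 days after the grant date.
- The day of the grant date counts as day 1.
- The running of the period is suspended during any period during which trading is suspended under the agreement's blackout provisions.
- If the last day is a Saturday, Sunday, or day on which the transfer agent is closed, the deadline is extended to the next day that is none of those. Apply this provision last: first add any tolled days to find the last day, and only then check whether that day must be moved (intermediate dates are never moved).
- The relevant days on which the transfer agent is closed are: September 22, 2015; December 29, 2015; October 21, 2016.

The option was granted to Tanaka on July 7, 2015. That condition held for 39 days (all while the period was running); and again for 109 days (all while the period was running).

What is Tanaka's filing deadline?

Counting July 7, 2015 as day 1, day 325 is May 26, 2016.
Tolling adds 39 days: May 26, 2016 + 39 days = July 4, 2016.
Tolling adds 109 days: July 4, 2016 + 109 days = October 21, 2016.
October 21, 2016 is a listed holiday; October 22, 2016 is Saturday; October 23, 2016 is Sunday. The next qualifying day is October 24, 2016.

October 24, 2016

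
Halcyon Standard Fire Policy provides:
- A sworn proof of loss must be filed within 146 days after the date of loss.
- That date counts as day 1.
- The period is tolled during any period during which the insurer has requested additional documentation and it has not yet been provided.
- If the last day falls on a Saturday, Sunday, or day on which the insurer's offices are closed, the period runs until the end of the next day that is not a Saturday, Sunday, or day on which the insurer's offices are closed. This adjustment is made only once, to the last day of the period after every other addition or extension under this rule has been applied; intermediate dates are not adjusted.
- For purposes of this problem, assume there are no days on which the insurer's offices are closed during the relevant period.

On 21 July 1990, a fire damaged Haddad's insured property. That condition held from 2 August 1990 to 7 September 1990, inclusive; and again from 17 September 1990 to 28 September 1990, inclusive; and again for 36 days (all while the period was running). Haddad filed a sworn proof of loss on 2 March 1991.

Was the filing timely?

Yes

Counting 21 July 1990 as day 1, day 146 is December 13, 1990.
From August 2, 1990 through September 7, 1990 inclusive is 37 days; tolling adds 37 days: December 13, 1990 + 37 days = January 19, 1991.
From September 17, 1990 through September 28, 1990 inclusive is 12 days; tolling adds 12 days: January 19, 1991 + 12 days = January 31, 1991.
Tolling adds 36 days: January 31, 1991 + 36 days = March 8, 1991.
March 8, 1991 is a Friday and not a day on which the insurer's offices are closed, so no extension applies.
The deadline is March 8, 1991; the filing on March 2, 1991 is on or before that date.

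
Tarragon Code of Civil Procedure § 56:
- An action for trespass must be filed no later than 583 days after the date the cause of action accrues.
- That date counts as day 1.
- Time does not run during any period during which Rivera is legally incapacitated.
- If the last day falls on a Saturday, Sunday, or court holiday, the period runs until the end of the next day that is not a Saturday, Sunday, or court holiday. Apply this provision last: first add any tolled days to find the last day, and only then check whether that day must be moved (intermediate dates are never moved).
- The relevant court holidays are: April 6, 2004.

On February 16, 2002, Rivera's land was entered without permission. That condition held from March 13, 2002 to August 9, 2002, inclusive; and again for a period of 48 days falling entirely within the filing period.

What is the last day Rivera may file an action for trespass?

April 7, 2004

Counting February 16, 2002 as day 1, day 583 is September 21, 2003.
From March 13, 2002 through August 9, 2002 inclusive is 150 days; tolling adds 150 days: September 21, 2003 + 150 days = February 18, 2004.
Tolling adds 48 days: February 18, 2004 + 48 days = April 6, 2004.
April 6, 2004 is a listed holiday. The next qualifying day is April 7, 2004.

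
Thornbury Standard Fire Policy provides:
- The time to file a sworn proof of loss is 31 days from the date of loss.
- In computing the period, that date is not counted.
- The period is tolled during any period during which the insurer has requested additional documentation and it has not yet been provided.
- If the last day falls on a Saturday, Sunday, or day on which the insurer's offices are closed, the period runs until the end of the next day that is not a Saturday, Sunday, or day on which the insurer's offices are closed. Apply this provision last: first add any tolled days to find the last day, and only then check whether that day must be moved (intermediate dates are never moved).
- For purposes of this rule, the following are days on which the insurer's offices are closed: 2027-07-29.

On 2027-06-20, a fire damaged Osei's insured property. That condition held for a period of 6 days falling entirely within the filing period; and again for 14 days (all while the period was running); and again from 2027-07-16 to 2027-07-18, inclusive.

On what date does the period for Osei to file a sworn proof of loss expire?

August 13, 2027

31 days after 2027-06-20 is July 21, 2027.
Tolling adds 6 days: July 21, 2027 + 6 days = July 27, 2027.
Tolling adds 14 days: July 27, 2027 + 14 days = August 10, 2027.
From July 16, 2027 through July 18, 2027 inclusive is 3 days; tolling adds 3 days: August 10, 2027 + 3 days = August 13, 2027.
August 13, 2027 is a Friday and not a day on which the insurer's offices are closed, so no extension applies.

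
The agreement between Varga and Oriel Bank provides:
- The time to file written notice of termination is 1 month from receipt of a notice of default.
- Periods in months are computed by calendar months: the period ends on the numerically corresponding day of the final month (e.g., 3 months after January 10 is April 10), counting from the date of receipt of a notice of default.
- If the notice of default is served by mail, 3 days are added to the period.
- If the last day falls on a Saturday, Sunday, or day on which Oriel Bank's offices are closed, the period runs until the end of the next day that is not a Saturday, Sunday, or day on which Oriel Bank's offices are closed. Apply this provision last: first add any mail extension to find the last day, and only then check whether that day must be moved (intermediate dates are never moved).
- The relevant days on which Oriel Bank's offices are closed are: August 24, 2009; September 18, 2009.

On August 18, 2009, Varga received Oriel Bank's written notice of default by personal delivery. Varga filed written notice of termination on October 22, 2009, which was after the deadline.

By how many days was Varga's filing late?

1 month after August 18, 2009 is September 18, 2009.
Service was not by mail, so no mail extension applies.
September 18, 2009 is a listed holiday; September 19, 2009 is Saturday; September 20, 2009 is Sunday. The next qualifying day is September 21, 2009.
The deadline is September 21, 2009; from September 21, 2009 to October 22, 2009 is 31 days.

31 days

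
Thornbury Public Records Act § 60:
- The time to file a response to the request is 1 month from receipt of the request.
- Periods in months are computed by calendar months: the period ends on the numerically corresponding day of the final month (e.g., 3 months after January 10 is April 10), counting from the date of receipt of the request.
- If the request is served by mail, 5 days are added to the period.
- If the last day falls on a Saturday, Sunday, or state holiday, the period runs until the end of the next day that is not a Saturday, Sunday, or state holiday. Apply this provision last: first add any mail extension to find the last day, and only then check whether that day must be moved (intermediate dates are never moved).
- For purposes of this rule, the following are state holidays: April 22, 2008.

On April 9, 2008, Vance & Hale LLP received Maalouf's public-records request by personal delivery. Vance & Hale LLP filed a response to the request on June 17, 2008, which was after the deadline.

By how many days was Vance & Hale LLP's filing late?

1 month after April 9, 2008 is May 9, 2008.
Service was not by mail, so no mail extension applies.
May 9, 2008 is a Friday and not a state holiday, so no extension applies.
The deadline is May 9, 2008; from May 9, 2008 to June 17, 2008 is 39 days.

39 days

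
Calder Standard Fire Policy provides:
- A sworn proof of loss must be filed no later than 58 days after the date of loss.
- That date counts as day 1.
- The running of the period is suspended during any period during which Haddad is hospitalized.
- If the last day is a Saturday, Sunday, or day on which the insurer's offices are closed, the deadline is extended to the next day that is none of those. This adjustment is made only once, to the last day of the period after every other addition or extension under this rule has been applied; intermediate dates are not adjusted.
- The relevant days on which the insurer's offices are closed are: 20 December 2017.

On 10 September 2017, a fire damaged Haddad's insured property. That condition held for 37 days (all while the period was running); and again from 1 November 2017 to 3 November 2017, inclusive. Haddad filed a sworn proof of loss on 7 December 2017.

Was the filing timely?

Yes

Counting 10 September 2017 as day 1, day 58 is November 6, 2017.
Tolling adds 37 days: November 6, 2017 + 37 days = December 13, 2017.
From November 1, 2017 through November 3, 2017 inclusive is 3 days; tolling adds 3 days: December 13, 2017 + 3 days = December 16, 2017.
December 16, 2017 is Saturday; December 17, 2017 is Sunday. The next qualifying day is December 18, 2017.
The deadline is December 18, 2017; the filing on December 7, 2017 is on or before that date.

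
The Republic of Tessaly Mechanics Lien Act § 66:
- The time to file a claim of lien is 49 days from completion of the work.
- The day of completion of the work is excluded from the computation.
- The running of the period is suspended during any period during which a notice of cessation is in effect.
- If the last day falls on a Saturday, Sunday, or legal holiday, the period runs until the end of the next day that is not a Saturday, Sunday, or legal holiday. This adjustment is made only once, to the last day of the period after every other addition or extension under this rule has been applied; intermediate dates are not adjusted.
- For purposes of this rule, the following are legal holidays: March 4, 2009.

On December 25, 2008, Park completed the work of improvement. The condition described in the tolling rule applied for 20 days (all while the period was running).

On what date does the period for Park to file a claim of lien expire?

49 days after December 25, 2008 is February 12, 2009.
Tolling adds 20 days: February 12, 2009 + 20 days = March 4, 2009.
March 4, 2009 is a listed holiday. The next qualifying day is March 5, 2009.

March 5, 2009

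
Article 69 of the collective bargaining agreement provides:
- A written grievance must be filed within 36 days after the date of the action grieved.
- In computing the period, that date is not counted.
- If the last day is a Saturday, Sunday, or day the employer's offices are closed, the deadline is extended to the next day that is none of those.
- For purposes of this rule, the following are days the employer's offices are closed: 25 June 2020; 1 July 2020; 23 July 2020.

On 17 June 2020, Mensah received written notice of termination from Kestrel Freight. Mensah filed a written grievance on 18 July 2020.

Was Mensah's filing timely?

Yes

36 days after 17 June 2020 is July 23, 2020.
July 23, 2020 is a listed holiday. The next qualifying day is July 24, 2020.
The deadline is July 24, 2020; the filing on July 18, 2020 is on or before that date.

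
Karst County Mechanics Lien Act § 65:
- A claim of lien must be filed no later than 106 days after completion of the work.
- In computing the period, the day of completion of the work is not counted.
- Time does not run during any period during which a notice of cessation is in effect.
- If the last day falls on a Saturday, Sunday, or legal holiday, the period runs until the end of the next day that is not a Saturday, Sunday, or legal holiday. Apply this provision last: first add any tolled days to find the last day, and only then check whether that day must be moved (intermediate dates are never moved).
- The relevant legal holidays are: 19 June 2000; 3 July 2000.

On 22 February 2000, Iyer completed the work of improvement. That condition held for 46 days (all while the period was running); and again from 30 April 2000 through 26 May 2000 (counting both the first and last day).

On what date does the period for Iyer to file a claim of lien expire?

106 days after 22 February 2000 is June 7, 2000.
Tolling adds 46 days: June 7, 2000 + 46 days = July 23, 2000.
From April 30, 2000 through May 26, 2000 inclusive is 27 days; tolling adds 27 days: July 23, 2000 + 27 days = August 19, 2000.
August 19, 2000 is Saturday; August 20, 2000 is Sunday. The next qualifying day is August 21, 2000.

August 21, 2000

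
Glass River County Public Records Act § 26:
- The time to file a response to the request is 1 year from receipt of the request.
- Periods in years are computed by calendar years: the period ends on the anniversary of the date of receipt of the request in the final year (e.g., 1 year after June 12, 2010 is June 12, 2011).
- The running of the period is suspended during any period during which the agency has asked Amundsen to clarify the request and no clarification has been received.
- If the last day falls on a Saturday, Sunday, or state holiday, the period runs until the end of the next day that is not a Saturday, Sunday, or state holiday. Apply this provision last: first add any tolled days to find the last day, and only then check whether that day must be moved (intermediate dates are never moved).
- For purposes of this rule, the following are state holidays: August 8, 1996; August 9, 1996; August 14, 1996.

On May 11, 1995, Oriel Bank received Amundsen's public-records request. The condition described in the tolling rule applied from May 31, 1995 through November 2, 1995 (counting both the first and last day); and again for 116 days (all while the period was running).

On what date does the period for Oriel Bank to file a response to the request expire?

1 year after May 11, 1995 is May 11, 1996.
From May 31, 1995 through November 2, 1995 inclusive is 156 days; tolling adds 156 days: May 11, 1996 + 156 days = October 14, 1996.
Tolling adds 116 days: October 14, 1996 + 116 days = February 7, 1997.
February 7, 1997 is a Friday and not a state holiday, so no extension applies.

February 7, 1997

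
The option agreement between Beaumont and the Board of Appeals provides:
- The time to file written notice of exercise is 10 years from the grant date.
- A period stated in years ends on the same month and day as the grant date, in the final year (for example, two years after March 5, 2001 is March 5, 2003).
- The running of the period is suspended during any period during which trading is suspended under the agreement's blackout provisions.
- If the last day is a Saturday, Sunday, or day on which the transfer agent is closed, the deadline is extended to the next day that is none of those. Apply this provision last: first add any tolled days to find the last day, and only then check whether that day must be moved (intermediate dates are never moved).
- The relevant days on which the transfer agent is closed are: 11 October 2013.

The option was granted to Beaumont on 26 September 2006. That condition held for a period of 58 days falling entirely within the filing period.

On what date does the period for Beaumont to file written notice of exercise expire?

November 23, 2016

10 years after 26 September 2006 is September 26, 2016.
Tolling adds 58 days: September 26, 2016 + 58 days = November 23, 2016.
November 23, 2016 is a Wednesday and not a day on which the transfer agent is closed, so no extension applies.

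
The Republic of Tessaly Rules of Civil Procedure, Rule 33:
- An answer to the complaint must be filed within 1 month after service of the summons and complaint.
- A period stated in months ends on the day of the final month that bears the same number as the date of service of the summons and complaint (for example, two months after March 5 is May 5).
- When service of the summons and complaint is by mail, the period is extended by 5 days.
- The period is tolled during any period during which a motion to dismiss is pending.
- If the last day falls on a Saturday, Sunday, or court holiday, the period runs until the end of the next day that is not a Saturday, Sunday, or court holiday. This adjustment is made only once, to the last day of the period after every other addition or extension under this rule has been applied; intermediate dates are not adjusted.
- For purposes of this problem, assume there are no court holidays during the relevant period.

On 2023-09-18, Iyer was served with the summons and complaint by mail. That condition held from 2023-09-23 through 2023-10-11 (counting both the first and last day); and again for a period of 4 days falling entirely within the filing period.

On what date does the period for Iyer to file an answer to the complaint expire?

1 month after 2023-09-18 is October 18, 2023.
Service was by mail, adding 5 days: October 18, 2023 + 5 days = October 23, 2023.
From September 23, 2023 through October 11, 2023 inclusive is 19 days; tolling adds 19 days: October 23, 2023 + 19 days = November 11, 2023.
Tolling adds 4 days: November 11, 2023 + 4 days = November 15, 2023.
November 15, 2023 is a Wednesday and not a court holiday, so no extension applies.

November 15, 2023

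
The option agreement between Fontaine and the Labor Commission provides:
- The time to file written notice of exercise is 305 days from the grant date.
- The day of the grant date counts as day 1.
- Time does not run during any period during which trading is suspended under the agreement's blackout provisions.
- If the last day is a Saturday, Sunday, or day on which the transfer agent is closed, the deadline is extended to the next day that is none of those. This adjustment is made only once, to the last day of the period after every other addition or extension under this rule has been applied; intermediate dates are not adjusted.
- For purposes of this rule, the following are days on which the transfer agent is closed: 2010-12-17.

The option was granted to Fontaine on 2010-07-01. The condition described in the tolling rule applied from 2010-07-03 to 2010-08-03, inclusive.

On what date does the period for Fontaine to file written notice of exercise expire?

Counting 2010-07-01 as day 1, day 305 is May 1, 2011.
From July 3, 2010 through August 3, 2010 inclusive is 32 days; tolling adds 32 days: May 1, 2011 + 32 days = June 2, 2011.
June 2, 2011 is a Thursday and not a day on which the transfer agent is closed, so no extension applies.

June 2, 2011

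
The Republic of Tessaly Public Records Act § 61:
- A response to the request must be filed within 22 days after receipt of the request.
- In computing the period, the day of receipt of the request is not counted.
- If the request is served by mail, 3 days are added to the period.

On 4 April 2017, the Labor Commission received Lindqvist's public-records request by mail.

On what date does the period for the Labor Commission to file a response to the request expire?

22 days after 4 April 2017 is April 26, 2017.
Service was by mail, adding 3 days: April 26, 2017 + 3 days = April 29, 2017.

April 29, 2017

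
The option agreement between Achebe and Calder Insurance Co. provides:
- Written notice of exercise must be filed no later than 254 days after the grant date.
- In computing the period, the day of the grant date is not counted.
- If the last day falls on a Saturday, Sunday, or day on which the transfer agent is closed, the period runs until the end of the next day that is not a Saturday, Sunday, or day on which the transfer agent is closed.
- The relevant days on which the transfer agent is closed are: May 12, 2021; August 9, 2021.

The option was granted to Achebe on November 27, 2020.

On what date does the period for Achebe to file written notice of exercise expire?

254 days after November 27, 2020 is August 8, 2021.
August 8, 2021 is Sunday; August 9, 2021 is a listed holiday. The next qualifying day is August 10, 2021.

August 10, 2021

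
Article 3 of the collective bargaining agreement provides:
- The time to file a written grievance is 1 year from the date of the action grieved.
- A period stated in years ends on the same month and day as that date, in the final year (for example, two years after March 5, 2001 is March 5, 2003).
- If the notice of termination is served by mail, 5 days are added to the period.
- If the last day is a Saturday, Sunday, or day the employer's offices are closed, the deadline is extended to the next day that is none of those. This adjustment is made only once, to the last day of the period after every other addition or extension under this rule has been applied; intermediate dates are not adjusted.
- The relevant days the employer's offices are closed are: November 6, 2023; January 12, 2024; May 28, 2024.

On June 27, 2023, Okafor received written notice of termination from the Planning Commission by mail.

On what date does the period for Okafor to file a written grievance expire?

July 2, 2024

1 year after June 27, 2023 is June 27, 2024.
Service was by mail, adding 5 days: June 27, 2024 + 5 days = July 2, 2024.
July 2, 2024 is a Tuesday and not a day the employer's offices are closed, so no extension applies.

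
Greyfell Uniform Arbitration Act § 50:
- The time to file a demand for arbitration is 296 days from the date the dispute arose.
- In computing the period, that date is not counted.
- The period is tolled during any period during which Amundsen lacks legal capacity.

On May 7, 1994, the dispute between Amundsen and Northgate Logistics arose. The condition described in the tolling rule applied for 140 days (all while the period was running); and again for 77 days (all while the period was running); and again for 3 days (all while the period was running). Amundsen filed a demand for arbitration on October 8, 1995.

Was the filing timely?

No

296 days after May 7, 1994 is February 27, 1995.
Tolling adds 140 days: February 27, 1995 + 140 days = July 17, 1995.
Tolling adds 77 days: July 17, 1995 + 77 days = October 2, 1995.
Tolling adds 3 days: October 2, 1995 + 3 days = October 5, 1995.
The deadline is October 5, 1995; the filing on October 8, 1995 is after that date.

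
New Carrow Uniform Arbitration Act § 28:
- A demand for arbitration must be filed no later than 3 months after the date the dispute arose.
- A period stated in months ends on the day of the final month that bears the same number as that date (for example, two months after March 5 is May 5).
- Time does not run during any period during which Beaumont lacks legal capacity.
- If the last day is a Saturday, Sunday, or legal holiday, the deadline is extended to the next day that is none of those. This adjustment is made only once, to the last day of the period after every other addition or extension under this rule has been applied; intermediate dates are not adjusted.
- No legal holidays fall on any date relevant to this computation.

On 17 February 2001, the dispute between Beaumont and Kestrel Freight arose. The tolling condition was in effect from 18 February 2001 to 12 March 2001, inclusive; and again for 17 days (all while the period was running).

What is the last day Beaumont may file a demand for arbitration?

3 months after 17 February 2001 is May 17, 2001.
From February 18, 2001 through March 12, 2001 inclusive is 23 days; tolling adds 23 days: May 17, 2001 + 23 days = June 9, 2001.
Tolling adds 17 days: June 9, 2001 + 17 days = June 26, 2001.
June 26, 2001 is a Tuesday and not a legal holiday, so no extension applies.

June 26, 2001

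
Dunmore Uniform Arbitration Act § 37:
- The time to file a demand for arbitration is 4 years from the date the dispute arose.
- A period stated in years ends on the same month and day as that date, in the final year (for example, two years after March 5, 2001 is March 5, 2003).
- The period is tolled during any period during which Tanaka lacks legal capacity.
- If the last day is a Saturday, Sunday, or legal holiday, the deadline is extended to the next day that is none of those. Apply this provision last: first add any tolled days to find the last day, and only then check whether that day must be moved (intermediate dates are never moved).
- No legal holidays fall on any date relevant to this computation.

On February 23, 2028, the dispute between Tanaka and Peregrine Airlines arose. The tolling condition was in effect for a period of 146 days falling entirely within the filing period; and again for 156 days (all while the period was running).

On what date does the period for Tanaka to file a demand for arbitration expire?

December 21, 2032

4 years after February 23, 2028 is February 23, 2032.
Tolling adds 146 days: February 23, 2032 + 146 days = July 18, 2032.
Tolling adds 156 days: July 18, 2032 + 156 days = December 21, 2032.
December 21, 2032 is a Tuesday and not a legal holiday, so no extension applies.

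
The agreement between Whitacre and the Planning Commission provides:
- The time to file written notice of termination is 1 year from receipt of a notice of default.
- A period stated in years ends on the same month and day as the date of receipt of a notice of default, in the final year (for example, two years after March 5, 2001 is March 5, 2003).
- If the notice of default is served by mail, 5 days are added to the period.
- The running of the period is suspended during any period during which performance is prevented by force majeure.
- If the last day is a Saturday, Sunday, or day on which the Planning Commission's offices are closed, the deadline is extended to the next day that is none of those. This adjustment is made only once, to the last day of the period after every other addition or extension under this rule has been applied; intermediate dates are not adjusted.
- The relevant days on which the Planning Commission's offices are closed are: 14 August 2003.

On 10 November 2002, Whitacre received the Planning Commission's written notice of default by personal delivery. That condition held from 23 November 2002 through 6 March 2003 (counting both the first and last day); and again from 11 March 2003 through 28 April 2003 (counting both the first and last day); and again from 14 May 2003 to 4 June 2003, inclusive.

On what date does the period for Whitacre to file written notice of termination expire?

May 3, 2004

1 year after 10 November 2002 is November 10, 2003.
Service was not by mail, so no mail extension applies.
From November 23, 2002 through March 6, 2003 inclusive is 104 days; tolling adds 104 days: November 10, 2003 + 104 days = February 22, 2004.
From March 11, 2003 through April 28, 2003 inclusive is 49 days; tolling adds 49 days: February 22, 2004 + 49 days = April 11, 2004.
From May 14, 2003 through June 4, 2003 inclusive is 22 days; tolling adds 22 days: April 11, 2004 + 22 days = May 3, 2004.
May 3, 2004 is a Monday and not a day on which the Planning Commission's offices are closed, so no extension applies.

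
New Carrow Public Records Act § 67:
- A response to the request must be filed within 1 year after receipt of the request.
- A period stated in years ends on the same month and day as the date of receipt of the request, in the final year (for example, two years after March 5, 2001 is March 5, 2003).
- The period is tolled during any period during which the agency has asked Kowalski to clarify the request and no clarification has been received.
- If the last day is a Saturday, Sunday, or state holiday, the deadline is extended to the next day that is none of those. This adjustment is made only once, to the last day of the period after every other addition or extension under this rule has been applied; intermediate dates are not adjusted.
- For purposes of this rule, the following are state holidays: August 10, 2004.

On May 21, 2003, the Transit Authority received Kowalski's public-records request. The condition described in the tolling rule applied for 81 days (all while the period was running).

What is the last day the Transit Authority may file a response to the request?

August 11, 2004

1 year after May 21, 2003 is May 21, 2004.
Tolling adds 81 days: May 21, 2004 + 81 days = August 10, 2004.
August 10, 2004 is a listed holiday. The next qualifying day is August 11, 2004.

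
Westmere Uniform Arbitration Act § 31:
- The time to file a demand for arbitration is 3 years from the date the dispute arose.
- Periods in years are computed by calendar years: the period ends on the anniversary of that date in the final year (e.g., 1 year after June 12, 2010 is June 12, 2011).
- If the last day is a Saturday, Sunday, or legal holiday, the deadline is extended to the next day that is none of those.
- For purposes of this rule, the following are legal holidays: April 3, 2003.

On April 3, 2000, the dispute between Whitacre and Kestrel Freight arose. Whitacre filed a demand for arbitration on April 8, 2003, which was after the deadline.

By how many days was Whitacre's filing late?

3 years after April 3, 2000 is April 3, 2003.
April 3, 2003 is a listed holiday. The next qualifying day is April 4, 2003.
The deadline is April 4, 2003; from April 4, 2003 to April 8, 2003 is 4 days.

4 days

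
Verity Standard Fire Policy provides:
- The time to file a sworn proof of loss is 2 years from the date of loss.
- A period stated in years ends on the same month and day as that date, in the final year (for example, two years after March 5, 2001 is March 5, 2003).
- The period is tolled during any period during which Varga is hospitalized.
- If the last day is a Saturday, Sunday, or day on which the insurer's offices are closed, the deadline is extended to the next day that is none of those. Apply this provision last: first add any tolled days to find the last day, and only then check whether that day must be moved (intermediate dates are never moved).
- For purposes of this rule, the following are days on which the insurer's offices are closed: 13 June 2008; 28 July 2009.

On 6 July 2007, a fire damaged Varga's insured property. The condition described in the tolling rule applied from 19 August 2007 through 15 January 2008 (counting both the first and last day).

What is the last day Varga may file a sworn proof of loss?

December 3, 2009

2 years after 6 July 2007 is July 6, 2009.
From August 19, 2007 through January 15, 2008 inclusive is 150 days; tolling adds 150 days: July 6, 2009 + 150 days = December 3, 2009.
December 3, 2009 is a Thursday and not a day on which the insurer's offices are closed, so no extension applies.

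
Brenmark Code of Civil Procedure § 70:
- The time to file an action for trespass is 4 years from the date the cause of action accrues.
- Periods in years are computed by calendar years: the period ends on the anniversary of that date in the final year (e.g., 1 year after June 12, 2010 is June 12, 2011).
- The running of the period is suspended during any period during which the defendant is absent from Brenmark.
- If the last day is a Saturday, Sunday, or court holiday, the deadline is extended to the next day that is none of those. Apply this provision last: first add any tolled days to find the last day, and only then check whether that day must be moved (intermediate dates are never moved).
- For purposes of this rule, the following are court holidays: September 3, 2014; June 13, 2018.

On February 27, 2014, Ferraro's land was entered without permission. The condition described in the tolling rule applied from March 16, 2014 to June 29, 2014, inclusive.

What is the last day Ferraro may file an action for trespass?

June 14, 2018

4 years after February 27, 2014 is February 27, 2018.
From March 16, 2014 through June 29, 2014 inclusive is 106 days; tolling adds 106 days: February 27, 2018 + 106 days = June 13, 2018.
June 13, 2018 is a listed holiday. The next qualifying day is June 14, 2018.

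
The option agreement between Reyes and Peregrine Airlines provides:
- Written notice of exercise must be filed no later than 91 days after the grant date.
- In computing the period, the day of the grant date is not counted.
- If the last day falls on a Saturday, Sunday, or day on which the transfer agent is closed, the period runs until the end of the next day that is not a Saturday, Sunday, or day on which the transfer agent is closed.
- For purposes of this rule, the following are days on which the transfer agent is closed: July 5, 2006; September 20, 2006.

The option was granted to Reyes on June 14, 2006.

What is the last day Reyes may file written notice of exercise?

91 days after June 14, 2006 is September 13, 2006.
September 13, 2006 is a Wednesday and not a day on which the transfer agent is closed, so no extension applies.

September 13, 2006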